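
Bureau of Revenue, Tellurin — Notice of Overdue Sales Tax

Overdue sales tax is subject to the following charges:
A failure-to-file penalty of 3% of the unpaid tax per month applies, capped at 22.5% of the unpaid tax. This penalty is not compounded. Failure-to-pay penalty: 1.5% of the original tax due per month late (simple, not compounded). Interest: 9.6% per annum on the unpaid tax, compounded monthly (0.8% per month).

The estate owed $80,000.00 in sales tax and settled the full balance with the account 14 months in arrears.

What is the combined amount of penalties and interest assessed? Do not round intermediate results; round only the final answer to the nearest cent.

$44,241.16

Failure-to-file: 14 × 3% × $80,000.00 = $33,600.00, capped at 22.5% × $80,000.00 = $18,000.00
Failure-to-pay penalty = 1.5% × $80,000.00 × 14 mo = $16,800.00
Interest: $80,000.00 × ((1 + 0.008)^14 − 1) = $80,000.00 × 0.1180145… = $9,441.1628…
Penalties + interest = $34,800.0000 + $9,441.1628… = $44,241.16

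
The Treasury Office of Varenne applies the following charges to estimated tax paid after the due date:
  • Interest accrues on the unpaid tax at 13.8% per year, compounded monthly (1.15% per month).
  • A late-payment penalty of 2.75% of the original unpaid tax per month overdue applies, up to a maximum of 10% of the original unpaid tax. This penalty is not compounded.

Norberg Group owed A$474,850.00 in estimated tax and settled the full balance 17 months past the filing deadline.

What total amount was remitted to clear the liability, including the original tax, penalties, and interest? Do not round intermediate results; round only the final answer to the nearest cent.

Penalty (uncapped): 17 × 2.75% × A$474,850.00 = A$221,992.38…; cap = 10% × A$474,850.00 = A$47,485.00 → penalty = A$47,485.00
Interest: A$474,850.00 × ((1 + 0.0115)^17 − 1) = A$474,850.00 × 0.2145631… = A$101,885.2857…
Total = A$474,850.00 + A$47,485.0000 + A$101,885.2857… = A$624,220.29

A$624,220.29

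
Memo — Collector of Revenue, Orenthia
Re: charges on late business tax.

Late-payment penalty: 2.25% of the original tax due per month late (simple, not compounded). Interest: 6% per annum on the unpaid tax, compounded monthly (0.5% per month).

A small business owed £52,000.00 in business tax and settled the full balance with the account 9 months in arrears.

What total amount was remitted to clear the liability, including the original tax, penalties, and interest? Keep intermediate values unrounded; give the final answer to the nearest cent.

Late-payment penalty = 2.25% × £52,000.00 × 9 mo = £10,530.00
Interest: £52,000.00 × ((1 + 0.005)^9 − 1) = £52,000.00 × 0.0459106… = £2,387.3501…
Total = £52,000.00 + £10,530.0000 + £2,387.3501… = £64,917.35

£64,917.35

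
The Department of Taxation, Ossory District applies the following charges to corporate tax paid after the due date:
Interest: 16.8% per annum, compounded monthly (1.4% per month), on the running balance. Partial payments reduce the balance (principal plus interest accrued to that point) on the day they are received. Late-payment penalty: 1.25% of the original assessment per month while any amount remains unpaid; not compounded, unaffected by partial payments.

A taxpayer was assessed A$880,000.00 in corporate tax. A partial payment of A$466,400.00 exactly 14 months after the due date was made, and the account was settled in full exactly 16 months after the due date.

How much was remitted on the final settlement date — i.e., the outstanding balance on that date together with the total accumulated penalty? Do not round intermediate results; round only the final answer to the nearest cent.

A$795,682.88

Balance at month 14: A$880,000.0000 × (1 + 0.014)^14 = A$1,069,089.4457…
After A$466,400.00 payment: A$1,069,089.4457… − A$466,400.00 = A$602,689.4457…
Balance at month 16: A$602,689.4457… × (1 + 0.014)^2 = A$619,682.8773…
Penalty: 16 × 1.25% × A$880,000.00 = A$176,000.00
Final settlement = outstanding balance + penalty = A$619,682.8773… + A$176,000.00 = A$795,682.88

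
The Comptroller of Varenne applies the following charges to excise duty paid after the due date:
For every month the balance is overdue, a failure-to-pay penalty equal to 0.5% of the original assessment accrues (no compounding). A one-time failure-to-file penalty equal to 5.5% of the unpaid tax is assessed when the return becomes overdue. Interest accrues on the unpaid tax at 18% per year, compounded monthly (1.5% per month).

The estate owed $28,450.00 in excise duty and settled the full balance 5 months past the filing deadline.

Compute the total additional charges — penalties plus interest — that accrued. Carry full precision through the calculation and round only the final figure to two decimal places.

$4,474.73

Failure-to-file penalty: 5.5% × $28,450.00 = $1,564.75
Failure-to-pay penalty: 5 × 0.5% × $28,450.00 = $711.25
Interest: $28,450.00 × ((1 + 0.015)^5 − 1) = $28,450.00 × 0.0772840… = $2,198.7299…
Penalties + interest = $2,276.0000 + $2,198.7299… = $4,474.73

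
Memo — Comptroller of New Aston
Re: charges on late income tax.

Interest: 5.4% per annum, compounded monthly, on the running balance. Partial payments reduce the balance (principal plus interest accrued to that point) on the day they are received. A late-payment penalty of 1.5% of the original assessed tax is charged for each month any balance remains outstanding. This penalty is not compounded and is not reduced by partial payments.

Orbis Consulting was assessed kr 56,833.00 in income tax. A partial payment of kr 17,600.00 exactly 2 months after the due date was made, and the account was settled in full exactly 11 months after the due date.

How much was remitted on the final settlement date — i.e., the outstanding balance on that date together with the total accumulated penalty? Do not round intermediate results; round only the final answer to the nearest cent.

kr 50,762.07

Monthly rate = 5.4% ÷ 12 = 0.45%
Balance at month 2: kr 56,833.0000 × (1 + 0.0045)^2 = kr 57,345.6479…
After kr 17,600.00 payment: kr 57,345.6479… − kr 17,600.00 = kr 39,745.6479…
Balance at month 11: kr 39,745.6479… × (1 + 0.0045)^9 = kr 41,384.6275…
Penalty: 11 × 1.5% × kr 56,833.00 = kr 9,377.45…
Final settlement = outstanding balance + penalty = kr 41,384.6275… + kr 9,377.45… = kr 50,762.07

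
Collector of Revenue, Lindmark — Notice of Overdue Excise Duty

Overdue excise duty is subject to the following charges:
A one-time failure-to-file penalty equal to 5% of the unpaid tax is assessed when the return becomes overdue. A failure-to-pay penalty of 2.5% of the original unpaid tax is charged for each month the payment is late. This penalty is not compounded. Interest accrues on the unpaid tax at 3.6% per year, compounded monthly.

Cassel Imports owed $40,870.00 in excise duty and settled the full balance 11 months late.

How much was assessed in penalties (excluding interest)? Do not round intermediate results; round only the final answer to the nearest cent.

$13,282.75

Failure-to-file penalty: 5% × $40,870.00 = $2,043.50
Failure-to-pay penalty = 2.5% × $40,870.00 × 11 mo = $11,239.25
Total penalty = $2,043.50 + $11,239.25 = $13,282.75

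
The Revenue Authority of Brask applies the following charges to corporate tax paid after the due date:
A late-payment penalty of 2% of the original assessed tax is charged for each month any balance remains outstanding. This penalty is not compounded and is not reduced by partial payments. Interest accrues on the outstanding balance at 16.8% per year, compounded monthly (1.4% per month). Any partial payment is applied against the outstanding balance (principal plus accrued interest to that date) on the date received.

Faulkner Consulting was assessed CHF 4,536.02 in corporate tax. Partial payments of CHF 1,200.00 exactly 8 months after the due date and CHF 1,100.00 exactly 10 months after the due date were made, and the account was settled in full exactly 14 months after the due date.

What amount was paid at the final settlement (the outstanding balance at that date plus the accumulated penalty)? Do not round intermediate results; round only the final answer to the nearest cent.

Balance at month 8: CHF 4,536.0200 × (1 + 0.014)^8 = CHF 5,069.6573…
After CHF 1,200.00 payment: CHF 5,069.6573… − CHF 1,200.00 = CHF 3,869.6573…
Balance at month 10: CHF 3,869.6573… × (1 + 0.014)^2 = CHF 3,978.7661…
After CHF 1,100.00 payment: CHF 3,978.7661… − CHF 1,100.00 = CHF 2,878.7661…
Balance at month 14: CHF 2,878.7661… × (1 + 0.014)^4 = CHF 3,043.3942…
Penalty: 14 × 2% × CHF 4,536.02 = CHF 1,270.09…
Final settlement = outstanding balance + penalty = CHF 3,043.3942… + CHF 1,270.09… = CHF 4,313.48

CHF 4,313.48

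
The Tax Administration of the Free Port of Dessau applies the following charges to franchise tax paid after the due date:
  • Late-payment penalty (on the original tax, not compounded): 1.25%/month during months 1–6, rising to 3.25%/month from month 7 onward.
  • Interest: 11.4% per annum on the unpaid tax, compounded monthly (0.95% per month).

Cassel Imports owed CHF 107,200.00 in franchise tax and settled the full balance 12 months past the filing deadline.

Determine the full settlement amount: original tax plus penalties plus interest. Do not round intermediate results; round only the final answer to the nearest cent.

Penalty, months 1–6: 6 × 1.25% × CHF 107,200.00 = CHF 8,040.00
Penalty, months 7–12: 6 × 3.25% × CHF 107,200.00 = CHF 20,904.00
Interest: CHF 107,200.00 × ((1 + 0.0095)^12 − 1) = CHF 107,200.00 × 0.1201492… = CHF 12,879.9960…
Total = CHF 107,200.00 + CHF 28,944.0000 + CHF 12,879.9960… = CHF 149,024.00

CHF 149,024.00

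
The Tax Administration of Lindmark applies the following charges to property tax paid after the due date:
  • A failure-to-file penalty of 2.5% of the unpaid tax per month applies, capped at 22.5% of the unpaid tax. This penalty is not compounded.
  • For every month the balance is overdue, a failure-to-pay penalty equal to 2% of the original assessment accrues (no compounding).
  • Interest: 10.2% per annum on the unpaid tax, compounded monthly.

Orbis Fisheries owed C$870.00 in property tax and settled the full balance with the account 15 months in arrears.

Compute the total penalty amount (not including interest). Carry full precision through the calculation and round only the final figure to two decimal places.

C$456.75

Failure-to-file: 15 × 2.5% × C$870.00 = C$326.25, capped at 22.5% × C$870.00 = C$195.75
Failure-to-pay penalty: 15 × 2% × C$870.00 = C$261.00
Total penalty = C$195.75 + C$261.00 = C$456.75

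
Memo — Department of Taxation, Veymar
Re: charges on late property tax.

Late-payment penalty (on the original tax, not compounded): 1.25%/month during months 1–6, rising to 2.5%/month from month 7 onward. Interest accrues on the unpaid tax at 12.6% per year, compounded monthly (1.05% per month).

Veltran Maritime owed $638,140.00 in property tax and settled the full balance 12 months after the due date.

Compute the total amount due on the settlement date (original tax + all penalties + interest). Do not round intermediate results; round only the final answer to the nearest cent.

$866,936.99

Penalty, months 1–6: 6 × 1.25% × $638,140.00 = $47,860.50
Penalty, months 7–12: 6 × 2.5% × $638,140.00 = $95,721.00
Interest: $638,140.00 × ((1 + 0.0105)^12 − 1) = $638,140.00 × 0.1335373… = $85,215.4904…
Total = $638,140.00 + $143,581.5000 + $85,215.4904… = $866,936.99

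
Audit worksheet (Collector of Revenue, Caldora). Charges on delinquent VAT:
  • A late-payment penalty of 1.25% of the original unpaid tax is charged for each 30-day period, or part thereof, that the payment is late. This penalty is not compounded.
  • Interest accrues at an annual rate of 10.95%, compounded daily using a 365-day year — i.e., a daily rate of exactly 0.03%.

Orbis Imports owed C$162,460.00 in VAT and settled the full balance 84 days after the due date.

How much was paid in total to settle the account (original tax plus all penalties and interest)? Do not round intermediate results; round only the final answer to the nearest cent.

Penalty periods: ⌈84/30⌉ = 3; penalty = 3 × 1.25% × C$162,460.00 = C$6,092.25
Interest: C$162,460.00 × ((1 + 0.0003)^84 − 1) = C$162,460.00 × 0.02551633… = C$4,145.3827…
Total = C$162,460.00 + C$6,092.2500 + C$4,145.3827… = C$172,697.63

C$172,697.63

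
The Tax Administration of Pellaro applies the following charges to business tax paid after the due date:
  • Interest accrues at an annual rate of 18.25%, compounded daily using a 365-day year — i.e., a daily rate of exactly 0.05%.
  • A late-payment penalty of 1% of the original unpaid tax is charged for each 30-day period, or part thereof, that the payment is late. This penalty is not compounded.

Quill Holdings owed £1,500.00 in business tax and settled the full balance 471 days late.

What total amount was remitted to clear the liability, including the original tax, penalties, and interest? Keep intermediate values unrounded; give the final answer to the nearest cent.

£2,138.20

Penalty periods: ⌈471/30⌉ = 16; penalty = 16 × 1% × £1,500.00 = £240.00
Interest: £1,500.00 × ((1 + 0.0005)^471 − 1) = £1,500.00 × 0.26546690… = £398.2003…
Total = £1,500.00 + £240.0000 + £398.2003… = £2,138.20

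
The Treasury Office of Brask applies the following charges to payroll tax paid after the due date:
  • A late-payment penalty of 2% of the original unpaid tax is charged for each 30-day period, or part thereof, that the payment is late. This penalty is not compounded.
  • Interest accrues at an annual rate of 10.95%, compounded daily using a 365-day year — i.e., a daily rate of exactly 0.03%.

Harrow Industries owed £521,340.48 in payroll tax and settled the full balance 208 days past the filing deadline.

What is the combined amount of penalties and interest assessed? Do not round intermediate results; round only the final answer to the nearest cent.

£106,550.55

Penalty periods: ⌈208/30⌉ = 7; penalty = 7 × 2% × £521,340.48 = £72,987.67…
Interest: £521,340.48 × ((1 + 0.0003)^208 − 1) = £521,340.48 × 0.06437805… = £33,562.8857…
Penalties + interest = £72,987.6672 + £33,562.8857… = £106,550.55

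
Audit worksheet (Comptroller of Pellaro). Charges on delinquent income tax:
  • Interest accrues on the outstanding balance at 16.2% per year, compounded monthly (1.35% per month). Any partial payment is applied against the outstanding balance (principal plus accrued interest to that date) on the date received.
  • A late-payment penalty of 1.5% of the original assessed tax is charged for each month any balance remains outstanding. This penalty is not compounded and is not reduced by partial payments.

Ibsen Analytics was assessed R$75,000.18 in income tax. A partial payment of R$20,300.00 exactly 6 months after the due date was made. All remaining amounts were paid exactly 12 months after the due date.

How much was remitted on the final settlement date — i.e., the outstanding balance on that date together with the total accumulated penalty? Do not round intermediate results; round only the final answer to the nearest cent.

Balance at month 6: R$75,000.1800 × (1 + 0.0135)^6 = R$81,283.9545…
After R$20,300.00 payment: R$81,283.9545… − R$20,300.00 = R$60,983.9545…
Balance at month 12: R$60,983.9545… × (1 + 0.0135)^6 = R$66,093.4011…
Penalty: 12 × 1.5% × R$75,000.18 = R$13,500.03…
Final settlement = outstanding balance + penalty = R$66,093.4011… + R$13,500.03… = R$79,593.43

R$79,593.43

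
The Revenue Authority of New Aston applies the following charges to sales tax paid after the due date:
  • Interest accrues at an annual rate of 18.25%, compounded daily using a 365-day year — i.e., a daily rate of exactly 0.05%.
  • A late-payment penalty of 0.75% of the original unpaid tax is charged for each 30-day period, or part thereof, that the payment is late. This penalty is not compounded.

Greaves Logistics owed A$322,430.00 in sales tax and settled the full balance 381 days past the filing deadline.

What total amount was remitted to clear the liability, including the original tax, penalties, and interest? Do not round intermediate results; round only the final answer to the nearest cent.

Penalty periods: ⌈381/30⌉ = 13; penalty = 13 × 0.75% × A$322,430.00 = A$31,436.93…
Interest: A$322,430.00 × ((1 + 0.0005)^381 − 1) = A$322,430.00 × 0.20979677… = A$67,644.7741…
Total = A$322,430.00 + A$31,436.9250 + A$67,644.7741… = A$421,511.70

A$421,511.70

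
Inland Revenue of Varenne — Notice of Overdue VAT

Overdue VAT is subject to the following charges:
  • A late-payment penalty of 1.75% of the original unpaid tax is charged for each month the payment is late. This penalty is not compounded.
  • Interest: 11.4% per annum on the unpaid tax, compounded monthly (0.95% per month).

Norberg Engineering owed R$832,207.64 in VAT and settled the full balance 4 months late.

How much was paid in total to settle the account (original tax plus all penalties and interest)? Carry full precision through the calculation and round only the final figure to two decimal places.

Late-payment penalty = 1.75% × R$832,207.64 × 4 mo = R$58,254.53…
Interest: R$832,207.64 × ((1 + 0.0095)^4 − 1) = R$832,207.64 × 0.0385449… = R$32,077.3916…
Total = R$832,207.64 + R$58,254.5348 + R$32,077.3916… = R$922,539.57

R$922,539.57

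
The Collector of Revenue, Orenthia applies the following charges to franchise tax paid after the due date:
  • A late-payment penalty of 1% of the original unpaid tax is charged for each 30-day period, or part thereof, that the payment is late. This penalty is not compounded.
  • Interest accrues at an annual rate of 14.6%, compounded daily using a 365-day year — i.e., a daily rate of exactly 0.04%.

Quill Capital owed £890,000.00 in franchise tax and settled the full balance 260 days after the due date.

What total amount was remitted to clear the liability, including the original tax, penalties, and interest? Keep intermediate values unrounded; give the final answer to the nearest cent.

£1,067,623.87

Penalty periods: ⌈260/30⌉ = 9; penalty = 9 × 1% × £890,000.00 = £80,100.00
Interest: £890,000.00 × ((1 + 0.0004)^260 − 1) = £890,000.00 × 0.10957738… = £97,523.8696…
Total = £890,000.00 + £80,100.0000 + £97,523.8696… = £1,067,623.87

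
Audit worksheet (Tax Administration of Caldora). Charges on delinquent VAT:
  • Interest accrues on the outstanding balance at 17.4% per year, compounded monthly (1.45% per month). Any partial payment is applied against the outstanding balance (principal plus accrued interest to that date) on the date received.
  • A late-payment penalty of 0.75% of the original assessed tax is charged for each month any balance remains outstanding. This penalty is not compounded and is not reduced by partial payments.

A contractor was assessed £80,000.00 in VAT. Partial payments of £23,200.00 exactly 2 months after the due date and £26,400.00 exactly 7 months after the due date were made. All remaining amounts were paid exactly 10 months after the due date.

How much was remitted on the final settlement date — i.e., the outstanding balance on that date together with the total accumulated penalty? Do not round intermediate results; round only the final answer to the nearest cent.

Balance at month 2: £80,000.0000 × (1 + 0.0145)^2 = £82,336.8200
After £23,200.00 payment: £82,336.8200 − £23,200.00 = £59,136.8200
Balance at month 7: £59,136.8200 × (1 + 0.0145)^5 = £63,550.3906…
After £26,400.00 payment: £63,550.3906… − £26,400.00 = £37,150.3906…
Balance at month 10: £37,150.3906… × (1 + 0.0145)^3 = £38,789.9784…
Penalty: 10 × 0.75% × £80,000.00 = £6,000.00
Final settlement = outstanding balance + penalty = £38,789.9784… + £6,000.00 = £44,789.98

£44,789.98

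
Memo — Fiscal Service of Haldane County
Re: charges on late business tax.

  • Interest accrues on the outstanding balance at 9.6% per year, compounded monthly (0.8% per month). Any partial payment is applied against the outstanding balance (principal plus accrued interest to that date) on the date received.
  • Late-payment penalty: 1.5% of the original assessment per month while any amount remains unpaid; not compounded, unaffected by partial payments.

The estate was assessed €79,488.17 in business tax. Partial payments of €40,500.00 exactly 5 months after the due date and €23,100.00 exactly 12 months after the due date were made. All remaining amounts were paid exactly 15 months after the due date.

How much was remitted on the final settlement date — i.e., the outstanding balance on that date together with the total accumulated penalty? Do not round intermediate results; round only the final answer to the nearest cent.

Balance at month 5: €79,488.1700 × (1 + 0.008)^5 = €82,718.9778…
After €40,500.00 payment: €82,718.9778… − €40,500.00 = €42,218.9778…
Balance at month 12: €42,218.9778… × (1 + 0.008)^7 = €44,640.7455…
After €23,100.00 payment: €44,640.7455… − €23,100.00 = €21,540.7455…
Balance at month 15: €21,540.7455… × (1 + 0.008)^3 = €22,061.8703…
Penalty: 15 × 1.5% × €79,488.17 = €17,884.84…
Final settlement = outstanding balance + penalty = €22,061.8703… + €17,884.84… = €39,946.71

€39,946.71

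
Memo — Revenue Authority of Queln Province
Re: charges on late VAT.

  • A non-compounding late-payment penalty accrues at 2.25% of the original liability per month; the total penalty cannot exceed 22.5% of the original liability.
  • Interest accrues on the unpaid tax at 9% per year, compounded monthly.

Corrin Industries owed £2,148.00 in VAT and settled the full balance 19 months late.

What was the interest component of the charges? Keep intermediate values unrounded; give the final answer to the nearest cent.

Interest (9%/yr ÷ 12 = 0.75%/month): £2,148.00 × ((1 + 0.0075)^19 − 1) = £327.6561…

£327.66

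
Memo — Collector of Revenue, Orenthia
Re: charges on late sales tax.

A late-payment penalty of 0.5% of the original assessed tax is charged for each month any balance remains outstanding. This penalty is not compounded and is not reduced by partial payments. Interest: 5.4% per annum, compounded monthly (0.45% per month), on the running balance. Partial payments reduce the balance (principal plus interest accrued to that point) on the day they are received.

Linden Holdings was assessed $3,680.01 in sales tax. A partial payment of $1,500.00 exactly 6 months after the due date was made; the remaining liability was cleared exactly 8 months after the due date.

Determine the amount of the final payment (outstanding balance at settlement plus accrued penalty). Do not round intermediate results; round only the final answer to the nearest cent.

$2,448.27

Balance at month 6: $3,680.0100 × (1 + 0.0045)^6 = $3,780.4948…
After $1,500.00 payment: $3,780.4948… − $1,500.00 = $2,280.4948…
Balance at month 8: $2,280.4948… × (1 + 0.0045)^2 = $2,301.0654…
Penalty: 8 × 0.5% × $3,680.01 = $147.20…
Final settlement = outstanding balance + penalty = $2,301.0654… + $147.20… = $2,448.27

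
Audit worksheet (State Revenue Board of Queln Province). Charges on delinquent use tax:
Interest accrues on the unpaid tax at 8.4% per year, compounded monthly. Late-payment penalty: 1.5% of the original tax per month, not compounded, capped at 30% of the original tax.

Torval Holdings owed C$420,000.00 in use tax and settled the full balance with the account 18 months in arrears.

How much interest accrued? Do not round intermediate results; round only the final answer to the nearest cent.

Interest (8.4%/yr ÷ 12 = 0.7%/month): C$420,000.00 × ((1 + 0.007)^18 − 1) = C$56,189.4401…

C$56,189.44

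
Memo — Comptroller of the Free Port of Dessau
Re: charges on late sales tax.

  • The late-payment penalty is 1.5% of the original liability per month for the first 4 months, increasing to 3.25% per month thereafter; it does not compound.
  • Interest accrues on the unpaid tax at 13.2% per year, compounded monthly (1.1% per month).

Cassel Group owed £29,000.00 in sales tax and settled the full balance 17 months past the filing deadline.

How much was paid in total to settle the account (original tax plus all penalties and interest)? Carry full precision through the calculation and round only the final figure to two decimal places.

£48,920.01

Penalty, months 1–4: 4 × 1.5% × £29,000.00 = £1,740.00
Penalty, months 5–17: 13 × 3.25% × £29,000.00 = £12,252.50
Interest: £29,000.00 × ((1 + 0.011)^17 − 1) = £29,000.00 × 0.2043969… = £5,927.5114…
Total = £29,000.00 + £13,992.5000 + £5,927.5114… = £48,920.01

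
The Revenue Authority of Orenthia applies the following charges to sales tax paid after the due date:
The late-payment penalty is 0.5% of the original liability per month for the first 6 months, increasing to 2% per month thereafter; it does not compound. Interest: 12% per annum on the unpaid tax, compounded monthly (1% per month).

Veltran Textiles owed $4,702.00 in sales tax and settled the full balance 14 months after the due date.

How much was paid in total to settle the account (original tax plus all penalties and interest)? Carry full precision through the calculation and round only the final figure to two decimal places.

$6,298.21

Penalty, months 1–6: 6 × 0.5% × $4,702.00 = $141.06
Penalty, months 7–14: 8 × 2% × $4,702.00 = $752.32
Interest: $4,702.00 × ((1 + 0.01)^14 − 1) = $4,702.00 × 0.1494742… = $702.8278…
Total = $4,702.00 + $893.3800 + $702.8278… = $6,298.21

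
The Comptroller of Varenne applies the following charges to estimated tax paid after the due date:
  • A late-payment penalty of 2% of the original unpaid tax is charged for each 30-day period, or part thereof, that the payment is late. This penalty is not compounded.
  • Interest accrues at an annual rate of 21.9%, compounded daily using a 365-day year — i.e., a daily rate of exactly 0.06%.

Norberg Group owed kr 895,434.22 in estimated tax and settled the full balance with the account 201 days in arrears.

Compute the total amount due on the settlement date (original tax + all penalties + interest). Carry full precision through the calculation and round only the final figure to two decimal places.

kr 1,135,529.46

Penalty periods: ⌈201/30⌉ = 7; penalty = 7 × 2% × kr 895,434.22 = kr 125,360.79…
Interest: kr 895,434.22 × ((1 + 0.0006)^201 − 1) = kr 895,434.22 × 0.12813275… = kr 114,734.4512…
Total = kr 895,434.22 + kr 125,360.7908 + kr 114,734.4512… = kr 1,135,529.46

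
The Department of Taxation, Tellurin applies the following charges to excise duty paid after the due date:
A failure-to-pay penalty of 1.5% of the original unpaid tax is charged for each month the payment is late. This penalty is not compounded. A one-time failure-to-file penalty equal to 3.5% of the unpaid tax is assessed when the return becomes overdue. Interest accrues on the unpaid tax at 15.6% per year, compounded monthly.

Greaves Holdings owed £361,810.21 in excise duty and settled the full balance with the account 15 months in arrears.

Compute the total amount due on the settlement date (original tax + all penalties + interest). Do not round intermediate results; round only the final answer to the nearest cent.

Failure-to-file penalty: 3.5% × £361,810.21 = £12,663.36…
Failure-to-pay penalty = 1.5% × £361,810.21 × 15 mo = £81,407.30…
Interest (15.6%/yr ÷ 12 = 1.3%/month): £361,810.21 × ((1 + 0.013)^15 − 1) = £77,349.5090…
Total = £361,810.21 + £94,070.6546 + £77,349.5090… = £533,230.37

£533,230.37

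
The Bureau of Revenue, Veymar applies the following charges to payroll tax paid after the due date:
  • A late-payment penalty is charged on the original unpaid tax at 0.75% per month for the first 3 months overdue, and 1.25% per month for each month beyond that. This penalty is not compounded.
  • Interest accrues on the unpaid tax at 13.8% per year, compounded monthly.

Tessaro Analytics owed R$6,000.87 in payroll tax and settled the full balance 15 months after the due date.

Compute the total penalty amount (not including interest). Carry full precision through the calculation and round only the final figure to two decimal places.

R$1,035.15

Penalty, months 1–3: 3 × 0.75% × R$6,000.87 = R$135.02…
Penalty, months 4–15: 12 × 1.25% × R$6,000.87 = R$900.13…
Total penalty = R$135.02… + R$900.13… = R$1,035.15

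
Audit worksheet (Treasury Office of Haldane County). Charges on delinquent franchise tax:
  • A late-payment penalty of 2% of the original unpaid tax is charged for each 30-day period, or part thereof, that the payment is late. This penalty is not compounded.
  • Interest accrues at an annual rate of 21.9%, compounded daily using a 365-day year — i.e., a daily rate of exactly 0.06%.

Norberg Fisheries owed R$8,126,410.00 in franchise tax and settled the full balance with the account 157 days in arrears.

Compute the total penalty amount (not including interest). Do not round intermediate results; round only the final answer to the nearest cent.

Penalty periods: ⌈157/30⌉ = 6; penalty = 6 × 2% × R$8,126,410.00 = R$975,169.20

R$975,169.20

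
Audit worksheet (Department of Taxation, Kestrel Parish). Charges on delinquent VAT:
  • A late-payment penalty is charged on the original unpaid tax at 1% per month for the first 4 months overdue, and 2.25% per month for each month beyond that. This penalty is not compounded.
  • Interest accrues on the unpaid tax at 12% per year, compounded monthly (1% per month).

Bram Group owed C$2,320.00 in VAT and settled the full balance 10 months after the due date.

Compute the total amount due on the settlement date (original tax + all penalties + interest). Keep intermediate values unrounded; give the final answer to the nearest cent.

C$2,968.72

Penalty, months 1–4: 4 × 1% × C$2,320.00 = C$92.80
Penalty, months 5–10: 6 × 2.25% × C$2,320.00 = C$313.20
Interest: C$2,320.00 × ((1 + 0.01)^10 − 1) = C$2,320.00 × 0.1046221… = C$242.7233…
Total = C$2,320.00 + C$406.0000 + C$242.7233… = C$2,968.72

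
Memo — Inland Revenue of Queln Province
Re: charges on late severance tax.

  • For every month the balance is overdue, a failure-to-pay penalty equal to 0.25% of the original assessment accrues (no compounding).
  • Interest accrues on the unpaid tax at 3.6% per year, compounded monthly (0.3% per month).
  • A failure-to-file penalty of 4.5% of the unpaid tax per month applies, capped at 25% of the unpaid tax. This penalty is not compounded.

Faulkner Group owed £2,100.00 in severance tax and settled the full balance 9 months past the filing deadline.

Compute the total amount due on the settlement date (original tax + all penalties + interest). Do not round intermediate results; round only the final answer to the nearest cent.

Failure-to-file: 9 × 4.5% × £2,100.00 = £850.50, capped at 25% × £2,100.00 = £525.00
Failure-to-pay penalty = 0.25% × £2,100.00 × 9 mo = £47.25
Interest: £2,100.00 × ((1 + 0.003)^9 − 1) = £2,100.00 × 0.0273263… = £57.3852…
Total = £2,100.00 + £572.2500 + £57.3852… = £2,729.64

£2,729.64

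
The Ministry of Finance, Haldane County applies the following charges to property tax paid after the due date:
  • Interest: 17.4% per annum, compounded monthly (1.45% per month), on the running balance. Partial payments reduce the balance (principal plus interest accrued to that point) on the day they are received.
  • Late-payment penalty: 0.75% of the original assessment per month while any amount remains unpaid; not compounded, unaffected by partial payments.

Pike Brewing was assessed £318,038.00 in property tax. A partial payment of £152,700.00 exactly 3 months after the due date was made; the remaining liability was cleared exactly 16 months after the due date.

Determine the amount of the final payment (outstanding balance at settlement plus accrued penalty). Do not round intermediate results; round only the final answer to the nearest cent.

£254,454.69

Balance at month 3: £318,038.0000 × (1 + 0.0145)^3 = £332,074.2250…
After £152,700.00 payment: £332,074.2250… − £152,700.00 = £179,374.2250…
Balance at month 16: £179,374.2250… × (1 + 0.0145)^13 = £216,290.1320…
Penalty: 16 × 0.75% × £318,038.00 = £38,164.56
Final settlement = outstanding balance + penalty = £216,290.1320… + £38,164.56 = £254,454.69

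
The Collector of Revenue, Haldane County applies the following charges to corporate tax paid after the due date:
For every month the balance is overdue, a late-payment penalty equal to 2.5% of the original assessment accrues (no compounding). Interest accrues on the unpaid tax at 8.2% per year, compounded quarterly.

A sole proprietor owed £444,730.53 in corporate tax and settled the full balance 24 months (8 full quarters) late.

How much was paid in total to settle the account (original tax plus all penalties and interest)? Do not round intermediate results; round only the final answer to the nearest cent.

£789,957.95

Late-payment penalty: 24 × 2.5% × £444,730.53 = £266,838.32…
Interest (8.2%/yr ÷ 4 = 2.05%/quarter): £444,730.53 × ((1 + 0.0205)^8 − 1) = £78,389.0991…
Total = £444,730.53 + £266,838.3180 + £78,389.0991… = £789,957.95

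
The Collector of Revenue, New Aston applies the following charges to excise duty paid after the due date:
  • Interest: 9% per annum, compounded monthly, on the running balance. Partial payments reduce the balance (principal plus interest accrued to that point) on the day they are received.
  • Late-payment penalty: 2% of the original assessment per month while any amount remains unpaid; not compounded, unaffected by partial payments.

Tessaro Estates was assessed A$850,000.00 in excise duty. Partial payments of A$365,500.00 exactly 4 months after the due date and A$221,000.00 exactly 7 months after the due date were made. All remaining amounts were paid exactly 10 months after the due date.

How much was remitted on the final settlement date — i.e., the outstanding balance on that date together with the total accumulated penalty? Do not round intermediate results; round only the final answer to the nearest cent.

Monthly rate = 9% ÷ 12 = 0.75%
Balance at month 4: A$850,000.0000 × (1 + 0.0075)^4 = A$875,788.3121…
After A$365,500.00 payment: A$875,788.3121… − A$365,500.00 = A$510,288.3121…
Balance at month 7: A$510,288.3121… × (1 + 0.0075)^3 = A$521,856.1255…
After A$221,000.00 payment: A$521,856.1255… − A$221,000.00 = A$300,856.1255…
Balance at month 10: A$300,856.1255… × (1 + 0.0075)^3 = A$307,676.2847…
Penalty: 10 × 2% × A$850,000.00 = A$170,000.00
Final settlement = outstanding balance + penalty = A$307,676.2847… + A$170,000.00 = A$477,676.28

A$477,676.28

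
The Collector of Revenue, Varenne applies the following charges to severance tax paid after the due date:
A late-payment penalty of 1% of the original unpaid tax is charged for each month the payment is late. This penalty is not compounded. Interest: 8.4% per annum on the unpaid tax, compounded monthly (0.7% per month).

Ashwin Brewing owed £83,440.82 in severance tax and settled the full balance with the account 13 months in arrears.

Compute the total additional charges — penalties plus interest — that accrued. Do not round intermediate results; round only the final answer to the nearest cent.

Late-payment penalty: 13 × 1% × £83,440.82 = £10,847.31…
Interest: £83,440.82 × ((1 + 0.007)^13 − 1) = £83,440.82 × 0.0949218… = £7,920.3559…
Penalties + interest = £10,847.3066 + £7,920.3559… = £18,767.66

£18,767.66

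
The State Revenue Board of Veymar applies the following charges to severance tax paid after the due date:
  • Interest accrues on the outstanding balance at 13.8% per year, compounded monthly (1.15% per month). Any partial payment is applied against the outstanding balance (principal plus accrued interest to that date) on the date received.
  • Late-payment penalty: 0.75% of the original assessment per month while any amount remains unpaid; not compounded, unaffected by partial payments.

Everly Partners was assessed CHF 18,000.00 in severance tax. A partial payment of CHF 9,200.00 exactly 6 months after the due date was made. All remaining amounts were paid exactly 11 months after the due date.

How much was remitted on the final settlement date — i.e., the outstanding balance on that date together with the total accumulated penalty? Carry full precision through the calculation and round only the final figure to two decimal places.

Balance at month 6: CHF 18,000.0000 × (1 + 0.0115)^6 = CHF 19,278.2598…
After CHF 9,200.00 payment: CHF 19,278.2598… − CHF 9,200.00 = CHF 10,078.2598…
Balance at month 11: CHF 10,078.2598… × (1 + 0.0115)^5 = CHF 10,671.2424…
Penalty: 11 × 0.75% × CHF 18,000.00 = CHF 1,485.00
Final settlement = outstanding balance + penalty = CHF 10,671.2424… + CHF 1,485.00 = CHF 12,156.24

CHF 12,156.24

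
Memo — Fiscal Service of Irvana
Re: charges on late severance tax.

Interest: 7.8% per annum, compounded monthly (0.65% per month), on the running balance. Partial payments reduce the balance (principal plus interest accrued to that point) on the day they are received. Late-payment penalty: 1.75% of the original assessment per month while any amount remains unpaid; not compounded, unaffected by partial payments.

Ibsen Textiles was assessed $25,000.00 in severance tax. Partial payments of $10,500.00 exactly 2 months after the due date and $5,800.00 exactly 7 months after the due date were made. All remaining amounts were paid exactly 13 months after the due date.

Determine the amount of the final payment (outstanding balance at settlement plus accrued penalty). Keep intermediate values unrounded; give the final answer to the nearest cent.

Balance at month 2: $25,000.0000 × (1 + 0.0065)^2 = $25,326.0563…
After $10,500.00 payment: $25,326.0563… − $10,500.00 = $14,826.0563…
Balance at month 7: $14,826.0563… × (1 + 0.0065)^5 = $15,314.2079…
After $5,800.00 payment: $15,314.2079… − $5,800.00 = $9,514.2079…
Balance at month 13: $9,514.2079… × (1 + 0.0065)^6 = $9,891.3442…
Penalty: 13 × 1.75% × $25,000.00 = $5,687.50
Final settlement = outstanding balance + penalty = $9,891.3442… + $5,687.50 = $15,578.84

$15,578.84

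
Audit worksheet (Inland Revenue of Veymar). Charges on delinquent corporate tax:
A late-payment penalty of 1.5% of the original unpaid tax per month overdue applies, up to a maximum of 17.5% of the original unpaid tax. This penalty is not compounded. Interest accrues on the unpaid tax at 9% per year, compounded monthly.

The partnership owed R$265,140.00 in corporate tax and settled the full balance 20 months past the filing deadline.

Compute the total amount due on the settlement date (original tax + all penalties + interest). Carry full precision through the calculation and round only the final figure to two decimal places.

R$354,275.86

Penalty (uncapped): 20 × 1.5% × R$265,140.00 = R$79,542.00; cap = 17.5% × R$265,140.00 = R$46,399.50 → penalty = R$46,399.50
Interest (9%/yr ÷ 12 = 0.75%/month): R$265,140.00 × ((1 + 0.0075)^20 − 1) = R$42,736.3635…
Total = R$265,140.00 + R$46,399.5000 + R$42,736.3635… = R$354,275.86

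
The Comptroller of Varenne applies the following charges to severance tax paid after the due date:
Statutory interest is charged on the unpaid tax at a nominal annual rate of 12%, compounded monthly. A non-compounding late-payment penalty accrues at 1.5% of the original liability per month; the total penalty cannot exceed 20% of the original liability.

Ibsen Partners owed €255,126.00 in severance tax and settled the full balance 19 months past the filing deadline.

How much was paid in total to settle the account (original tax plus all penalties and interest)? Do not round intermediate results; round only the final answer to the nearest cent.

€359,245.20

Penalty (uncapped): 19 × 1.5% × €255,126.00 = €72,710.91; cap = 20% × €255,126.00 = €51,025.20 → penalty = €51,025.20
Interest (12%/yr ÷ 12 = 1%/month): €255,126.00 × ((1 + 0.01)^19 − 1) = €53,094.0041…
Total = €255,126.00 + €51,025.2000 + €53,094.0041… = €359,245.20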